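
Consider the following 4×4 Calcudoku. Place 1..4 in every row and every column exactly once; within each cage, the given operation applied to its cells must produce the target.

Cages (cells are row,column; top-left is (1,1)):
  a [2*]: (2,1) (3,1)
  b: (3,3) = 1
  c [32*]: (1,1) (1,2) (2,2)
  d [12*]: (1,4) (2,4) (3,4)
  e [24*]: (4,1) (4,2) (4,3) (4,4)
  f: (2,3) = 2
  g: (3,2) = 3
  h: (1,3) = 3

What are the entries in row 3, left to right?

2 3 1 4

Cage c needs product 32, which forces (1,1) = 4.
Cage c needs product 32; hence (1,2) = 2.
H is a freebie, which forces (1,3) = 3.
Row 1 already has 3, which forces (1,4) = 1.
The 3 cells of cage c must have product 32, so (2,2) = 4.
Cage f is given, leaving (2,3) = 2.
4 is placed in row 2; hence (2,4) = 3.
G is a freebie, so (3,2) = 3.
B is a freebie, leaving (3,3) = 1.
Column 4 now contains 3; hence (3,4) = 4.
Column 2 already has 3, leaving (4,2) = 1.
1 is placed in column 3, which forces (4,3) = 4.
Column 4 now contains 4, leaving (4,4) = 2.
Row 2 now contains 2, leaving (2,1) = 1.
1 is placed in row 3; hence (3,1) = 2.
2 is placed in row 4; hence (4,1) = 3.
The full grid is 4 2 3 1 / 1 4 2 3 / 2 3 1 4 / 3 1 4 2.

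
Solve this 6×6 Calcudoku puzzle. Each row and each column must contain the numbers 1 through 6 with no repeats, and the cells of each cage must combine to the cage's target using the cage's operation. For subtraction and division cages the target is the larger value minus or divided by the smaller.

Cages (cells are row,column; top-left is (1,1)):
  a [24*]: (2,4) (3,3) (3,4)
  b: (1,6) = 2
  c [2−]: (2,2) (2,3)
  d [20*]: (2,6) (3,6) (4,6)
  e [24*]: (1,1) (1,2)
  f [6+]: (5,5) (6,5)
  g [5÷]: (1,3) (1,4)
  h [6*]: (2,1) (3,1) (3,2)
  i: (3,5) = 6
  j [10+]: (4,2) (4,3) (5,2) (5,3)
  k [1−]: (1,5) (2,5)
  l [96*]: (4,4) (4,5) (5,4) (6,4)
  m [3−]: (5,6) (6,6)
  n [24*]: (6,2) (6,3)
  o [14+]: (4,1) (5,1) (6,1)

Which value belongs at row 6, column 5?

1

Cage b is a single given cell; hence (1,6) = 2.
I is a freebie, so (3,5) = 6.
Row 1 needs a 3, and only (1,5) is open for it.
Row 3 needs a 5, and only (3,6) is open for it.
In column 1, 4 can only go at (1,1), so (1,1) = 4.
Row 1 already has 4; hence (1,2) = 6.
Column 2 already has 6; hence (6,2) = 4.
Row 6 now contains 4, leaving (6,3) = 6.
In row 2, 6 can only go at (2,4), so (2,4) = 6.
The 4 cells of cage l must have product 96; hence (4,5) = 4.
Row 4 already has 4, so (4,6) = 1.
6 is placed in column 4; hence (5,4) = 4.
4 is placed in row 5, leaving (5,6) = 6.
Column 6 now contains 1, which forces (6,6) = 3.
Column 5 already has 4; hence (2,5) = 2.
Column 6 now contains 1, which forces (2,6) = 4.
Cage a has product 24; hence (3,3) = 4.
Column 4 now contains 4; hence (3,4) = 1.
Cage o needs sum 14, which forces (4,1) = 6.
Cage l has product 96, leaving (4,4) = 3.
The 3 cells of cage o must have sum 14, which forces (5,1) = 3.
3 is placed in row 6, so (6,1) = 5.
3 is placed in row 6, so (6,4) = 2.
Row 6 now contains 5, leaving (6,5) = 1.
Cage g's pair has quotient 5, so (1,3) = 1.
Column 4 now contains 1, so (1,4) = 5.
Column 1 now contains 3, so (2,1) = 1.
Column 1 now contains 3, leaving (3,1) = 2.
The 3 cells of cage h must have product 6, which forces (3,2) = 3.
1 is placed in column 3, so (5,3) = 2.
1 is placed in column 5, leaving (5,5) = 5.
Column 2 already has 3, which forces (2,2) = 5.
The two cells of cage c must have difference 2, which forces (2,3) = 3.
Cage j has sum 10, which forces (4,2) = 2.
Column 3 already has 2, leaving (4,3) = 5.
2 is placed in row 5, so (5,2) = 1.
Filled in: 4 6 1 5 3 2 / 1 5 3 6 2 4 / 2 3 4 1 6 5 / 6 2 5 3 4 1 / 3 1 2 4 5 6 / 5 4 6 2 1 3.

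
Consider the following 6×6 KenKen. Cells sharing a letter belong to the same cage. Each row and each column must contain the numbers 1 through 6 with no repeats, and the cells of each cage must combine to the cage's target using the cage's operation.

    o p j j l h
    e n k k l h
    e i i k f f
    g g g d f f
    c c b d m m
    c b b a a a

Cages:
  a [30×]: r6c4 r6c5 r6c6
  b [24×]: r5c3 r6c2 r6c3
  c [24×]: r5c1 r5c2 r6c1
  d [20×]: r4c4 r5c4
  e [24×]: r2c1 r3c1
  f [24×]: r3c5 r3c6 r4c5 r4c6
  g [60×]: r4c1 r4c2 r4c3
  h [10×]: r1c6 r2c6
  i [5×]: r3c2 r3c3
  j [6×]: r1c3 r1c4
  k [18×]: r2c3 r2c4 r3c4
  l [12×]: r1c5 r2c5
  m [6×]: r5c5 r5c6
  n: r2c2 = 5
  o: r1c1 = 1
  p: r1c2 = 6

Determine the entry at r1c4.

Cage o is given, so r1c1 = 1.
P is a freebie, which forces r1c2 = 6.
Cage n is a single given cell; hence r2c2 = 5.
5 is placed in row 2, so r2c6 = 2.
Column 2 now contains 5, so r3c2 = 1.
1 is placed in row 3, which forces r3c3 = 5.
Column 6 now contains 2, which forces r1c6 = 5.
Cage g needs product 60, leaving r4c1 = 5.
5 is placed in row 4; hence r4c4 = 4.
4 is placed in column 4, which forces r5c4 = 5.
Cage g needs product 60; hence r4c2 = 2.
Cage g has product 60, so r4c3 = 6.
Cage a needs product 30, which forces r6c5 = 5.
Cage f needs product 24, which forces r3c5 = 2.
Cage f needs product 24, so r3c6 = 4.
Cage e needs two cells with product 24, so r2c1 = 4.
Row 2 already has 4, which forces r2c5 = 3.
Row 3 now contains 4, so r3c1 = 6.
Row 3 now contains 6, which forces r3c4 = 3.
3 is placed in column 5, so r4c5 = 1.
1 is placed in row 4, leaving r4c6 = 3.
1 is placed in column 5; hence r5c5 = 6.
Row 5 now contains 6, so r5c6 = 1.
Column 6 now contains 1, leaving r6c6 = 6.
Cage j's pair has product 6, leaving r1c3 = 3.
Column 4 already has 3; hence r1c4 = 2.
3 is placed in column 5, leaving r1c5 = 4.
Row 2 now contains 3; hence r2c3 = 1.
Cage k has product 18, so r2c4 = 6.
Cage c has product 24, so r5c2 = 4.
4 is placed in row 5; hence r5c3 = 2.
Column 2 now contains 4, leaving r6c2 = 3.
2 is placed in column 3, so r6c3 = 4.
Cage a has product 30, leaving r6c4 = 1.
2 is placed in row 5, which forces r5c1 = 3.
Row 6 already has 3, which forces r6c1 = 2.
Filled in: 1 6 3 2 4 5 / 4 5 1 6 3 2 / 6 1 5 3 2 4 / 5 2 6 4 1 3 / 3 4 2 5 6 1 / 2 3 4 1 5 6.

2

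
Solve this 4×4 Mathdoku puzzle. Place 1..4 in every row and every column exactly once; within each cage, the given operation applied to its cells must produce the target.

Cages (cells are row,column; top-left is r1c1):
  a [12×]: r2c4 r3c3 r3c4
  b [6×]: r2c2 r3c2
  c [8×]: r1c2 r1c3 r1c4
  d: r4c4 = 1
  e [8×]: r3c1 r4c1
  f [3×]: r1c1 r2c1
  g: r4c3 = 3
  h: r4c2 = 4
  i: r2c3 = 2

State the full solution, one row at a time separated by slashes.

Cage i is a single given cell, leaving r2c3 = 2.
Cage h is a single given cell, which forces r4c2 = 4.
Cage g is given, which forces r4c3 = 3.
D is a freebie, so r4c4 = 1.
Row 2 now contains 2, which forces r2c2 = 3.
3 is placed in row 2, leaving r2c4 = 4.
Cage e needs two cells with product 8, which forces r3c1 = 4.
Cage b's pair has product 6, which forces r3c2 = 2.
The 3 cells of cage a must have product 12, so r3c3 = 1.
Column 4 already has 4, leaving r3c4 = 3.
4 is placed in row 4, leaving r4c1 = 2.
Cage f needs two cells with product 3; hence r1c1 = 3.
Column 2 now contains 2; hence r1c2 = 1.
Column 3 already has 1; hence r1c3 = 4.
Column 4 already has 4, which forces r1c4 = 2.
3 is placed in row 2; hence r2c1 = 1.

3 1 4 2 / 1 3 2 4 / 4 2 1 3 / 2 4 3 1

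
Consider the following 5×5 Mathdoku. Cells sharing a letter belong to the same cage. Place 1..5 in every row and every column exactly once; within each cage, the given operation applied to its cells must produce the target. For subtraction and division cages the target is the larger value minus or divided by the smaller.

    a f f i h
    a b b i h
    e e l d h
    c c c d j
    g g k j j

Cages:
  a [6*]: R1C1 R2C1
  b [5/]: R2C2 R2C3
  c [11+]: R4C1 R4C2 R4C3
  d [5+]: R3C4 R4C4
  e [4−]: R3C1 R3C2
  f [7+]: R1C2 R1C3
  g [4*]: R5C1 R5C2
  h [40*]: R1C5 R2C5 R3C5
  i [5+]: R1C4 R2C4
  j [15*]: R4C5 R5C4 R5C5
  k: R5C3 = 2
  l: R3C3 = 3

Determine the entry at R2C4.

Cage l is a single given cell; hence R3C3 = 3.
Cage k is given, leaving R5C3 = 2.
Row 1 needs a 1, and only R1C4 is open for it.
Cage i needs two cells with sum 5, so R2C4 = 4.
Cage d's pair has sum 5, leaving R3C4 = 2.
The two cells of cage d must have sum 5, which forces R4C4 = 3.
Column 4 now contains 3, so R5C4 = 5.
Cage j needs product 15; hence R4C5 = 1.
Cage j has product 15, so R5C5 = 3.
In row 2, 3 can only go at R2C1, so R2C1 = 3.
Column 1 now contains 3, leaving R1C1 = 2.
2 is placed in row 1, so R1C2 = 3.
The two cells of cage f must have sum 7, so R1C3 = 4.
4 is placed in row 1, leaving R1C5 = 5.
Cage h has product 40, leaving R2C5 = 2.
5 is placed in column 5, leaving R3C5 = 4.
Cage c has sum 11, which forces R4C2 = 2.
Column 3 already has 4; hence R4C3 = 5.
Cage b needs two cells with quotient 5, leaving R2C2 = 5.
Column 3 now contains 5; hence R2C3 = 1.
Column 2 now contains 5, which forces R3C2 = 1.
Row 4 already has 5, which forces R4C1 = 4.
Column 1 already has 4, so R5C1 = 1.
1 is placed in column 2, leaving R5C2 = 4.
1 is placed in row 3, which forces R3C1 = 5.
Completed grid: 2 3 4 1 5 / 3 5 1 4 2 / 5 1 3 2 4 / 4 2 5 3 1 / 1 4 2 5 3.

4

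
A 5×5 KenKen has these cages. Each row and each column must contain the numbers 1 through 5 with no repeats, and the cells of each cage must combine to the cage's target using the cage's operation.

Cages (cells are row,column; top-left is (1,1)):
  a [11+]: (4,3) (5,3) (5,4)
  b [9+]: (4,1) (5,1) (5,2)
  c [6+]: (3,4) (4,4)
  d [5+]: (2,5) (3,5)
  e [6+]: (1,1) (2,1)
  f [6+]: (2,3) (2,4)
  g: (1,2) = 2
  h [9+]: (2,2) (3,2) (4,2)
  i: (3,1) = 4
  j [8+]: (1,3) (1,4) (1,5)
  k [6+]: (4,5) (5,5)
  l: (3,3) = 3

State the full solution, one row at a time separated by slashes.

5 2 1 3 4 / 1 5 2 4 3 / 4 1 3 5 2 / 2 3 4 1 5 / 3 4 5 2 1

Cage g is a single given cell, so (1,2) = 2.
I is a freebie; hence (3,1) = 4.
Cage l is given; hence (3,3) = 3.
The only place for 5 in row 1 is (1,1).
5 is placed in column 1, which forces (2,1) = 1.
The 3 cells of cage b must have sum 9, so (5,2) = 4.
The only place for 5 in row 2 is (2,2).
Column 2 now contains 5; hence (3,2) = 1.
Row 3 now contains 1, so (3,5) = 2.
The 3 cells of cage h must have sum 9, so (4,2) = 3.
The two cells of cage d must have sum 5, which forces (2,5) = 3.
Row 3 now contains 2, leaving (3,4) = 5.
3 is placed in row 4, leaving (4,1) = 2.
The two cells of cage c must have sum 6, so (4,4) = 1.
Row 4 already has 1, which forces (4,5) = 5.
Cage b needs sum 9, which forces (5,1) = 3.
Column 4 already has 5, which forces (5,4) = 2.
Column 5 already has 5, leaving (5,5) = 1.
Cage j needs sum 8, so (1,3) = 1.
The 3 cells of cage j must have sum 8; hence (1,4) = 3.
Column 5 now contains 1, leaving (1,5) = 4.
The two cells of cage f must have sum 6, leaving (2,3) = 2.
Column 4 now contains 2; hence (2,4) = 4.
Row 4 now contains 5, so (4,3) = 4.
Row 5 already has 1, so (5,3) = 5.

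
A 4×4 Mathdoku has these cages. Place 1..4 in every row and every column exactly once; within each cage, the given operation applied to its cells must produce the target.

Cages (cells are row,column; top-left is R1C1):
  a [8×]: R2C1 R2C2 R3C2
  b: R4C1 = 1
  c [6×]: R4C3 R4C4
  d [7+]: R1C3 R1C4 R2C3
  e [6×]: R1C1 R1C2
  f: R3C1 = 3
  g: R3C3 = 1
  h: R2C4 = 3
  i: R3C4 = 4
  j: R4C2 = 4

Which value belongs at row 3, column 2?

Cage h is a single given cell, which forces R2C4 = 3.
Cage f is a single given cell, which forces R3C1 = 3.
G is a freebie, leaving R3C3 = 1.
I is a freebie, leaving R3C4 = 4.
B is a freebie, leaving R4C1 = 1.
J is a freebie, so R4C2 = 4.
Column 4 now contains 3, so R4C4 = 2.
Column 1 now contains 3, leaving R1C1 = 2.
Cage e's pair has product 6, leaving R1C2 = 3.
2 is placed in row 1, leaving R1C3 = 4.
Column 4 already has 2, so R1C4 = 1.
Cage a has product 8, so R2C1 = 4.
Cage a has product 8, leaving R2C2 = 1.
4 is placed in column 3, so R2C3 = 2.
Row 3 already has 4, so R3C2 = 2.
2 is placed in row 4, which forces R4C3 = 3.
Filled in: 2 3 4 1 / 4 1 2 3 / 3 2 1 4 / 1 4 3 2.

2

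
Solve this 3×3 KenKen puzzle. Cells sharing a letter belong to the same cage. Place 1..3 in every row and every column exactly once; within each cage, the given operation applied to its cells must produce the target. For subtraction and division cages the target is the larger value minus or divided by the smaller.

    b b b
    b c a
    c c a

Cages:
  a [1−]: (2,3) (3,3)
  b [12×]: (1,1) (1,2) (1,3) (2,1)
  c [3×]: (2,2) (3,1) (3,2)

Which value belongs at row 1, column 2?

The 4 cells of cage b must have product 12, leaving (2,1) = 2.
Cage c needs product 3, so (2,2) = 1.
Row 2 already has 1, leaving (2,3) = 3.
Cage c has product 3, so (3,1) = 1.
Cage c needs product 3, leaving (3,2) = 3.
Row 3 already has 1, which forces (3,3) = 2.
Column 1 now contains 1, so (1,1) = 3.
3 is placed in column 2, which forces (1,2) = 2.
Column 3 now contains 2, which forces (1,3) = 1.
Filled in: 3 2 1 / 2 1 3 / 1 3 2.

2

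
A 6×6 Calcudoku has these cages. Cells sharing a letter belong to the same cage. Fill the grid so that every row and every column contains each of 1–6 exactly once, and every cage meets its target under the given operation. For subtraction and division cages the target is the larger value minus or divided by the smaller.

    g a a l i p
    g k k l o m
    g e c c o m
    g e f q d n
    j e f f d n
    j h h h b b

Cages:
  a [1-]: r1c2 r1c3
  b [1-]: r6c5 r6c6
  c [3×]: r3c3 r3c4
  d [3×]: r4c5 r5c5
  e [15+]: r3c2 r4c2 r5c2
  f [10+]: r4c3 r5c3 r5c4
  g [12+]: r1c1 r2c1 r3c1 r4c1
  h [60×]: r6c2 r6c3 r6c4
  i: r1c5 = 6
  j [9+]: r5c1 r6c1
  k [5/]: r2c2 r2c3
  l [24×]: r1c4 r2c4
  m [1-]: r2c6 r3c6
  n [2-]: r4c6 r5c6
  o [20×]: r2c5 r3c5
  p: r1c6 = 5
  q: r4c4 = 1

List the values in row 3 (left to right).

Cage i is given, which forces r1c5 = 6.
Cage p is a single given cell, leaving r1c6 = 5.
Cage q is a single given cell; hence r4c4 = 1.
Row 4 already has 1, so r4c5 = 3.
Column 5 already has 3, which forces r5c5 = 1.
Row 1 already has 6, which forces r1c4 = 4.
Cage l's pair has product 24, which forces r2c4 = 6.
Cage c needs two cells with product 3, leaving r3c3 = 1.
Column 4 already has 1; hence r3c4 = 3.
Cage k's pair has quotient 5, which forces r2c2 = 1.
Column 3 already has 1, leaving r2c3 = 5.
Row 2 already has 5, which forces r2c5 = 4.
Row 2 now contains 1, leaving r2c6 = 3.
4 is placed in column 5, so r3c5 = 5.
Column 3 already has 5, which forces r4c3 = 2.
Column 5 now contains 5; hence r6c5 = 2.
The 4 cells of cage g must have sum 12, so r1c1 = 1.
Cage a needs two cells with difference 1, leaving r1c2 = 2.
2 is placed in column 3, which forces r1c3 = 3.
Row 2 now contains 3, so r2c1 = 2.
Cage g needs sum 12, so r3c1 = 4.
Row 3 already has 4, which forces r3c2 = 6.
Row 3 already has 4; hence r3c6 = 2.
Cage g needs sum 12; hence r4c1 = 5.
Row 4 already has 5, which forces r4c2 = 4.
Row 4 now contains 4; hence r4c6 = 6.
Column 2 now contains 4, so r5c2 = 5.
Column 3 already has 3, so r5c3 = 6.
Row 5 already has 5, so r5c4 = 2.
Column 6 now contains 6; hence r5c6 = 4.
Column 2 now contains 4; hence r6c2 = 3.
Column 3 already has 3, which forces r6c3 = 4.
2 is placed in row 6, so r6c4 = 5.
Cage b's pair has difference 1, leaving r6c6 = 1.
Row 5 already has 6; hence r5c1 = 3.
Row 6 already has 3, so r6c1 = 6.
Completed grid: 1 2 3 4 6 5 / 2 1 5 6 4 3 / 4 6 1 3 5 2 / 5 4 2 1 3 6 / 3 5 6 2 1 4 / 6 3 4 5 2 1.

4 6 1 3 5 2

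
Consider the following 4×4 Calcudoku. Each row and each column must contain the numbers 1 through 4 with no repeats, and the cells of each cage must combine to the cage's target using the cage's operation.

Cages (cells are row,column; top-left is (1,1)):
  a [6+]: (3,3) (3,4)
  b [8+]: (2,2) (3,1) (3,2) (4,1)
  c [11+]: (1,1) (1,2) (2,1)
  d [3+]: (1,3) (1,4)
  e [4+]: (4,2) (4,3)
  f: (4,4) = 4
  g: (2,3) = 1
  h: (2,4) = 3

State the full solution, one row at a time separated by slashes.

3 4 2 1 / 4 2 1 3 / 1 3 4 2 / 2 1 3 4

The 3 cells of cage c must have sum 11, so (1,1) = 3.
Cage c needs sum 11, leaving (1,2) = 4.
Cage c needs sum 11, so (2,1) = 4.
G is a freebie, leaving (2,3) = 1.
H is a freebie, which forces (2,4) = 3.
Column 3 already has 1, so (4,3) = 3.
Cage f is a single given cell, which forces (4,4) = 4.
Column 3 already has 1, which forces (1,3) = 2.
Cage d needs two cells with sum 3, leaving (1,4) = 1.
Row 2 now contains 3; hence (2,2) = 2.
Cage b has sum 8, which forces (3,2) = 3.
Cage a's pair has sum 6, so (3,3) = 4.
4 is placed in column 4, leaving (3,4) = 2.
Row 4 already has 3; hence (4,2) = 1.
Row 3 already has 2; hence (3,1) = 1.
Row 4 already has 1, leaving (4,1) = 2.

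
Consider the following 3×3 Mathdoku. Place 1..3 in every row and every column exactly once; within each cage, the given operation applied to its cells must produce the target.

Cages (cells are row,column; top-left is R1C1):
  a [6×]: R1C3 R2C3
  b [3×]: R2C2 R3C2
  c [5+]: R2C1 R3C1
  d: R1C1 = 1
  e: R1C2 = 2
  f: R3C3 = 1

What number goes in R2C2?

Cage d is given, so R1C1 = 1.
E is a freebie, leaving R1C2 = 2.
Row 1 already has 2; hence R1C3 = 3.
Column 3 now contains 3, leaving R2C3 = 2.
F is a freebie; hence R3C3 = 1.
Row 2 now contains 2, which forces R2C1 = 3.
The two cells of cage b must have product 3, so R2C2 = 1.
The two cells of cage c must have sum 5; hence R3C1 = 2.
Row 3 already has 1, which forces R3C2 = 3.
The full grid is 1 2 3 / 3 1 2 / 2 3 1.

1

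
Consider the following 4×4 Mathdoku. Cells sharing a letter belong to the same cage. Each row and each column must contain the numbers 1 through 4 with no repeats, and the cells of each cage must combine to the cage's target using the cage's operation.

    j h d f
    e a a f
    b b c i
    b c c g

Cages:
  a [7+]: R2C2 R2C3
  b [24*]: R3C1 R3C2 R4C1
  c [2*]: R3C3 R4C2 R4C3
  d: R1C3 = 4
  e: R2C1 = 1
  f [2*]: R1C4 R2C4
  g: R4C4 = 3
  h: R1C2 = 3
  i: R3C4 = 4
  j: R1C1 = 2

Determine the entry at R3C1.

3

Cage j is a single given cell, which forces R1C1 = 2.
H is a freebie, which forces R1C2 = 3.
Cage d is a single given cell, so R1C3 = 4.
Row 1 now contains 2; hence R1C4 = 1.
Cage e is a single given cell, so R2C1 = 1.
Column 2 now contains 3, so R2C2 = 4.
Column 3 already has 4, leaving R2C3 = 3.
1 is placed in column 4, which forces R2C4 = 2.
Column 2 now contains 4, which forces R3C2 = 2.
Cage c needs product 2; hence R3C3 = 1.
Cage i is given, so R3C4 = 4.
The 3 cells of cage c must have product 2, so R4C2 = 1.
The 3 cells of cage c must have product 2, leaving R4C3 = 2.
Cage g is given, which forces R4C4 = 3.
Row 3 already has 4; hence R3C1 = 3.
Row 4 now contains 3; hence R4C1 = 4.
The full grid is 2 3 4 1 / 1 4 3 2 / 3 2 1 4 / 4 1 2 3.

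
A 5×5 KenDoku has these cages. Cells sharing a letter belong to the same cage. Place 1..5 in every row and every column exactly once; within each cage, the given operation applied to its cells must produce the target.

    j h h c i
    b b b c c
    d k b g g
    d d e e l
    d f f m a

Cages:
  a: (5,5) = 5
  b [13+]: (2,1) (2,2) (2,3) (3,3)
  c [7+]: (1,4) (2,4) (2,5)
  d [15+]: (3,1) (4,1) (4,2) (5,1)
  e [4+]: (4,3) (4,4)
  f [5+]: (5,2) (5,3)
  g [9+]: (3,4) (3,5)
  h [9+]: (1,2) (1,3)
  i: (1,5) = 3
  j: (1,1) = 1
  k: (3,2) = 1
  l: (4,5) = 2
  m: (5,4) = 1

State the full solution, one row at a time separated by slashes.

1 5 4 2 3 / 3 2 5 4 1 / 2 1 3 5 4 / 5 4 1 3 2 / 4 3 2 1 5

Cage j is a single given cell, so (1,1) = 1.
I is a freebie, which forces (1,5) = 3.
Cage k is a single given cell, which forces (3,2) = 1.
L is a freebie, so (4,5) = 2.
Cage m is a single given cell; hence (5,4) = 1.
Cage a is a single given cell; hence (5,5) = 5.
Cage c has sum 7, which forces (2,5) = 1.
Cage g needs two cells with sum 9, so (3,4) = 5.
Column 5 now contains 5, which forces (3,5) = 4.
The two cells of cage e must have sum 4, leaving (4,3) = 1.
Column 4 already has 1, so (4,4) = 3.
Cage d has sum 15, which forces (3,1) = 2.
2 is placed in row 3, leaving (3,3) = 3.
The 4 cells of cage d must have sum 15, so (4,1) = 5.
Cage d has sum 15, which forces (4,2) = 4.
Cage d needs sum 15, so (5,1) = 4.
Column 3 already has 3, so (5,3) = 2.
Column 2 now contains 4, leaving (1,2) = 5.
Cage h's pair has sum 9; hence (1,3) = 4.
Row 1 already has 4, so (1,4) = 2.
Column 1 already has 4, so (2,1) = 3.
Cage b needs sum 13; hence (2,2) = 2.
The 4 cells of cage b must have sum 13; hence (2,3) = 5.
2 is placed in column 4, leaving (2,4) = 4.
2 is placed in row 5; hence (5,2) = 3.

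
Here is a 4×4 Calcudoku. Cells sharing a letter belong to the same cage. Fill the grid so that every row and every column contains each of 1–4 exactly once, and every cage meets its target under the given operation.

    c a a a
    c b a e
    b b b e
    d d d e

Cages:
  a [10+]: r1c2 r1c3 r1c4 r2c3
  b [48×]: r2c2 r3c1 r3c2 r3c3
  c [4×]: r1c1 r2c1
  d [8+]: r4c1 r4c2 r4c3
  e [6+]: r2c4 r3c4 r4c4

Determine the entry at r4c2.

The only place for 2 in row 4 is r4c4.
In column 1, 2 can only go at r3c1, so r3c1 = 2.
The 4 cells of cage b must have product 48, leaving r2c2 = 2.
The 4 cells of cage a must have sum 10, so r1c3 = 2.
In row 3, 1 can only go at r3c4, so r3c4 = 1.
Column 4 now contains 1, so r2c4 = 3.
Cage a has sum 10, so r1c2 = 3.
Column 4 now contains 3, so r1c4 = 4.
Cage a needs sum 10, leaving r2c3 = 1.
Column 2 already has 3, which forces r3c2 = 4.
Row 3 already has 4, which forces r3c3 = 3.
4 is placed in column 2, leaving r4c2 = 1.
Column 3 already has 3, leaving r4c3 = 4.
Row 1 already has 4, so r1c1 = 1.
Row 2 already has 1, so r2c1 = 4.
4 is placed in row 4; hence r4c1 = 3.
Completed grid: 1 3 2 4 / 4 2 1 3 / 2 4 3 1 / 3 1 4 2.

1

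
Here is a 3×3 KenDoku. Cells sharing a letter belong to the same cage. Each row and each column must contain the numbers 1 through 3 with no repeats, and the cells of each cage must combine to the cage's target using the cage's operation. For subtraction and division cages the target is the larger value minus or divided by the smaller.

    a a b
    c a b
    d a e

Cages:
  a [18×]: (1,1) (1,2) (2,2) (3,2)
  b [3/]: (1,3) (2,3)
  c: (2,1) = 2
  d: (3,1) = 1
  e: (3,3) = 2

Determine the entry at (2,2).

1

Cage a needs product 18, which forces (1,1) = 3.
3 is placed in row 1, so (1,3) = 1.
C is a freebie; hence (2,1) = 2.
Column 3 already has 1; hence (2,3) = 3.
Cage d is a single given cell; hence (3,1) = 1.
E is a freebie, so (3,3) = 2.
1 is placed in row 1, leaving (1,2) = 2.
Row 2 now contains 3; hence (2,2) = 1.
Row 3 now contains 2, which forces (3,2) = 3.
The full grid is 3 2 1 / 2 1 3 / 1 3 2.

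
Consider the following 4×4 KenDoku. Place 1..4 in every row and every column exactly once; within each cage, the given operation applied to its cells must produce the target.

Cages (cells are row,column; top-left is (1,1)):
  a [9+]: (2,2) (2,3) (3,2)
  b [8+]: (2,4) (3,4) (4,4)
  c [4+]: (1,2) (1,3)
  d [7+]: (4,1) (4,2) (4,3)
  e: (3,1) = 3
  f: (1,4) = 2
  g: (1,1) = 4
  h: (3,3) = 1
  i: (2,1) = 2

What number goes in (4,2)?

4

Cage g is a single given cell, so (1,1) = 4.
F is a freebie, so (1,4) = 2.
I is a freebie, which forces (2,1) = 2.
Cage e is a single given cell, which forces (3,1) = 3.
H is a freebie, which forces (3,3) = 1.
Row 3 now contains 1, so (3,4) = 4.
Column 1 now contains 2; hence (4,1) = 1.
Row 4 now contains 1, so (4,4) = 3.
Cage c needs two cells with sum 4, so (1,2) = 1.
Column 3 already has 1, so (1,3) = 3.
Column 3 now contains 3, so (2,3) = 4.
Column 4 now contains 3, leaving (2,4) = 1.
Row 3 already has 4; hence (3,2) = 2.
Column 2 already has 2, so (4,2) = 4.
4 is placed in column 3, leaving (4,3) = 2.
Row 2 already has 4, so (2,2) = 3.
Filled in: 4 1 3 2 / 2 3 4 1 / 3 2 1 4 / 1 4 2 3.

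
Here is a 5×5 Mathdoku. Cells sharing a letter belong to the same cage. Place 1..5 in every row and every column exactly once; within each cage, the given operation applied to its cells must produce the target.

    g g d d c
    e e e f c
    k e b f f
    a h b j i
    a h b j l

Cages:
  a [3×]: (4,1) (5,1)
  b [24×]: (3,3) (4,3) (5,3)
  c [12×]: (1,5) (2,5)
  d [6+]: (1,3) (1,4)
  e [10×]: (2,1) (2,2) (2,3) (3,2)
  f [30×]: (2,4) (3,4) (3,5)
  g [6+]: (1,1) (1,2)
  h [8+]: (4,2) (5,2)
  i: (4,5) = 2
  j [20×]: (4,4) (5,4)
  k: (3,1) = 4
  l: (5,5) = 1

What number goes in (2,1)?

K is a freebie, which forces (3,1) = 4.
Cage e has product 10; hence (3,2) = 1.
Cage i is a single given cell, which forces (4,5) = 2.
Cage l is given, leaving (5,5) = 1.
The two cells of cage a must have product 3, so (4,1) = 1.
Row 5 already has 1, leaving (5,1) = 3.
Row 5 already has 3, so (5,2) = 5.
Row 5 now contains 5; hence (5,4) = 4.
Column 1 now contains 1, so (1,1) = 2.
Column 2 already has 5, so (1,2) = 4.
4 is placed in row 1; hence (1,5) = 3.
Cage e needs product 10, so (2,1) = 5.
Column 2 already has 5; hence (2,2) = 2.
The 4 cells of cage e must have product 10, leaving (2,3) = 1.
Row 2 already has 2, which forces (2,4) = 3.
Column 5 already has 3, so (2,5) = 4.
Cage b needs product 24, leaving (3,3) = 3.
Column 5 already has 3, so (3,5) = 5.
Column 2 already has 5, so (4,2) = 3.
The 3 cells of cage b must have product 24; hence (4,3) = 4.
Column 4 already has 4; hence (4,4) = 5.
Row 5 now contains 4, so (5,3) = 2.
1 is placed in column 3, which forces (1,3) = 5.
Column 4 now contains 5; hence (1,4) = 1.
Row 3 already has 5, which forces (3,4) = 2.
Completed grid: 2 4 5 1 3 / 5 2 1 3 4 / 4 1 3 2 5 / 1 3 4 5 2 / 3 5 2 4 1.

5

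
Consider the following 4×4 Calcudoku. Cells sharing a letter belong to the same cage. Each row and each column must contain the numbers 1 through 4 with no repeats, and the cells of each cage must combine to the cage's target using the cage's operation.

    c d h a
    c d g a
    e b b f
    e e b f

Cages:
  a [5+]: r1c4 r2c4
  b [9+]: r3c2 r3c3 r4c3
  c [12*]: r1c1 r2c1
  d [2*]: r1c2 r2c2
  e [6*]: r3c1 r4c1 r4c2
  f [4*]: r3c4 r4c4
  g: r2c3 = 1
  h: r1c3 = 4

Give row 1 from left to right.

3 1 4 2

Cage h is a single given cell, leaving r1c3 = 4.
Cage g is given, which forces r2c3 = 1.
4 is placed in row 1, leaving r1c1 = 3.
The two cells of cage d must have product 2, leaving r1c2 = 1.
Row 1 now contains 1, leaving r1c4 = 2.
The two cells of cage c must have product 12, leaving r2c1 = 4.
Row 2 now contains 1, leaving r2c2 = 2.
4 is placed in row 2, so r2c4 = 3.
Cage b needs sum 9; hence r3c2 = 4.
4 is placed in row 3; hence r3c4 = 1.
Column 2 already has 2, so r4c2 = 3.
Row 4 already has 3, so r4c3 = 2.
1 is placed in column 4, which forces r4c4 = 4.
Row 3 now contains 1; hence r3c1 = 2.
2 is placed in column 3, so r3c3 = 3.
2 is placed in row 4, which forces r4c1 = 1.
Filled in: 3 1 4 2 / 4 2 1 3 / 2 4 3 1 / 1 3 2 4.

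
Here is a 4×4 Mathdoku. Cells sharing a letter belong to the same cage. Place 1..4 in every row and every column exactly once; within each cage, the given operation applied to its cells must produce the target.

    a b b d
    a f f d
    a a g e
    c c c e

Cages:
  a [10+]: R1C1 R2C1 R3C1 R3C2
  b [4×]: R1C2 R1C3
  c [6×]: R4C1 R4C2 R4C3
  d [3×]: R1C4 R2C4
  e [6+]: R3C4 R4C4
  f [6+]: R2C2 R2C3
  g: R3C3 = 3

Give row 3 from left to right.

4 1 3 2

Cage g is given, which forces R3C3 = 3.
Row 1 needs a 2, and only R1C1 is open for it.
Cage a needs sum 10, so R2C1 = 3.
Row 2 now contains 3, leaving R2C4 = 1.
Column 1 now contains 3, leaving R4C1 = 1.
1 is placed in row 4, which forces R4C3 = 2.
Row 4 now contains 2, so R4C4 = 4.
Column 4 already has 1, which forces R1C4 = 3.
Cage f's pair has sum 6, which forces R2C2 = 2.
Column 3 already has 2; hence R2C3 = 4.
Column 1 already has 1, leaving R3C1 = 4.
The 4 cells of cage a must have sum 10, which forces R3C2 = 1.
Column 4 already has 4, so R3C4 = 2.
Row 4 now contains 2, which forces R4C2 = 3.
Column 2 already has 1, leaving R1C2 = 4.
Column 3 already has 4; hence R1C3 = 1.
The full grid is 2 4 1 3 / 3 2 4 1 / 4 1 3 2 / 1 3 2 4.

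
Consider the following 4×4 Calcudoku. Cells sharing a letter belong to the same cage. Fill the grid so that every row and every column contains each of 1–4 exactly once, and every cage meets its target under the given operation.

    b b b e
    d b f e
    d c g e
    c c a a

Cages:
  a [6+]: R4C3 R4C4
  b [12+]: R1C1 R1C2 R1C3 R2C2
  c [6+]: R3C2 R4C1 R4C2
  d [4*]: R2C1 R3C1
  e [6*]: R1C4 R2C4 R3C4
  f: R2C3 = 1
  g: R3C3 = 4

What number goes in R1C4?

1

Cage f is a single given cell, leaving R2C3 = 1.
G is a freebie, which forces R3C3 = 4.
Column 3 already has 4, leaving R4C3 = 2.
Row 4 now contains 2, which forces R4C4 = 4.
Column 3 already has 2, so R1C3 = 3.
1 is placed in row 2, so R2C1 = 4.
Row 2 already has 4, which forces R2C2 = 3.
3 is placed in row 2, so R2C4 = 2.
Row 3 already has 4, so R3C1 = 1.
The 3 cells of cage c must have sum 6, so R3C2 = 2.
Row 3 already has 1; hence R3C4 = 3.
1 is placed in column 1, which forces R4C1 = 3.
Column 2 already has 3, leaving R4C2 = 1.
Column 1 already has 4, so R1C1 = 2.
Column 2 now contains 1, which forces R1C2 = 4.
Column 4 now contains 2, which forces R1C4 = 1.
Completed grid: 2 4 3 1 / 4 3 1 2 / 1 2 4 3 / 3 1 2 4.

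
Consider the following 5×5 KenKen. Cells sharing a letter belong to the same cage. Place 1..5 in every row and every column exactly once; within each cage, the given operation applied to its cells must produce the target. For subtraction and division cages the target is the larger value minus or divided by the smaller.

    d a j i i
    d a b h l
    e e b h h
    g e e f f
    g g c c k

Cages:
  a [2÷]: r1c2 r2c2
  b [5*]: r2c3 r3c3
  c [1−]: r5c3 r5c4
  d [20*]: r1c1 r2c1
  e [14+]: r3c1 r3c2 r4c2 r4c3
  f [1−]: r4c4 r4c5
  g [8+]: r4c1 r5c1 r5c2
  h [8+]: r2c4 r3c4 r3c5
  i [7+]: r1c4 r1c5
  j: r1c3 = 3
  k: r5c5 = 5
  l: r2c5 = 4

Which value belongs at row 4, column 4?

2

Cage j is given, so r1c3 = 3.
L is a freebie, so r2c5 = 4.
K is a freebie, so r5c5 = 5.
Cage d needs two cells with product 20; hence r1c1 = 4.
Cage i's pair has sum 7, leaving r1c4 = 5.
5 is placed in column 5, so r1c5 = 2.
Row 2 now contains 4, leaving r2c1 = 5.
Row 2 now contains 5, so r2c3 = 1.
Column 3 already has 1; hence r3c3 = 5.
Row 1 now contains 2, which forces r1c2 = 1.
1 is placed in row 2; hence r2c2 = 2.
Cage h has sum 8, so r2c4 = 3.
Column 4 already has 3, which forces r5c4 = 1.
The two cells of cage c must have difference 1, which forces r5c3 = 2.
Cage g has sum 8; hence r4c1 = 1.
2 is placed in column 3, leaving r4c3 = 4.
Row 4 already has 4, which forces r4c4 = 2.
Row 4 now contains 1; hence r4c5 = 3.
2 is placed in row 5; hence r5c1 = 3.
The 3 cells of cage g must have sum 8, leaving r5c2 = 4.
3 is placed in column 1, which forces r3c1 = 2.
Column 2 now contains 4; hence r3c2 = 3.
Column 4 now contains 2, which forces r3c4 = 4.
Column 5 now contains 3; hence r3c5 = 1.
3 is placed in row 4; hence r4c2 = 5.
Filled in: 4 1 3 5 2 / 5 2 1 3 4 / 2 3 5 4 1 / 1 5 4 2 3 / 3 4 2 1 5.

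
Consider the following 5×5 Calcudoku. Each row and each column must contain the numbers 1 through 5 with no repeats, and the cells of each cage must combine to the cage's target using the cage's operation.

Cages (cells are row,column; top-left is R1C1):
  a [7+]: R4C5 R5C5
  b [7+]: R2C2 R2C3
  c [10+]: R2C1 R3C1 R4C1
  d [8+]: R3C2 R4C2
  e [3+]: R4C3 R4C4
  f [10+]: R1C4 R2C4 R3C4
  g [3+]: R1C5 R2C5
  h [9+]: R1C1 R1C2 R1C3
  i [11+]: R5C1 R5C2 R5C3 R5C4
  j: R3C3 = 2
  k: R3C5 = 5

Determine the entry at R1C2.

Cage j is a single given cell, which forces R3C3 = 2.
Cage k is a single given cell, leaving R3C5 = 5.
Column 3 now contains 2, so R4C3 = 1.
1 is placed in row 4, leaving R4C4 = 2.
Row 3 already has 5; hence R3C2 = 3.
Cage d's pair has sum 8; hence R4C2 = 5.
Cage c has sum 10; hence R2C1 = 5.
Row 2 now contains 5; hence R2C3 = 3.
Cage c has sum 10; hence R3C1 = 1.
Row 3 now contains 1; hence R3C4 = 4.
Row 4 already has 5, which forces R4C1 = 4.
4 is placed in row 4, so R4C5 = 3.
3 is placed in column 3; hence R5C3 = 5.
Column 5 already has 3, leaving R5C5 = 4.
The 3 cells of cage h must have sum 9, which forces R1C1 = 3.
Cage h has sum 9, so R1C2 = 2.
Column 3 now contains 5, leaving R1C3 = 4.
Cage f needs sum 10; hence R1C4 = 5.
2 is placed in row 1, so R1C5 = 1.
Cage b's pair has sum 7; hence R2C2 = 4.
Column 4 now contains 4; hence R2C4 = 1.
Column 5 now contains 1, leaving R2C5 = 2.
Column 1 already has 3, leaving R5C1 = 2.
2 is placed in column 2, so R5C2 = 1.
Column 4 now contains 1, so R5C4 = 3.
Filled in: 3 2 4 5 1 / 5 4 3 1 2 / 1 3 2 4 5 / 4 5 1 2 3 / 2 1 5 3 4.

2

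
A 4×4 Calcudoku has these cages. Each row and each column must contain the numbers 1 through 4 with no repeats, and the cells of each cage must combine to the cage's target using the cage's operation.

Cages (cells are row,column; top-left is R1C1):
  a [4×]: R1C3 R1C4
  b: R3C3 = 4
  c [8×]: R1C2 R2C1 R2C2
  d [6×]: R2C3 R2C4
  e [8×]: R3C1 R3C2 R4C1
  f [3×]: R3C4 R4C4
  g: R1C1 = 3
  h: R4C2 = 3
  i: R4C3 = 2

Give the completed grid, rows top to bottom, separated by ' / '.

3 2 1 4 / 1 4 3 2 / 2 1 4 3 / 4 3 2 1

Cage g is a single given cell, leaving R1C1 = 3.
Cage b is a single given cell; hence R3C3 = 4.
Cage h is a single given cell; hence R4C2 = 3.
Cage i is given, which forces R4C3 = 2.
3 is placed in row 4, so R4C4 = 1.
Column 3 now contains 4, so R1C3 = 1.
1 is placed in column 4; hence R1C4 = 4.
Column 3 already has 2, so R2C3 = 3.
Cage d's pair has product 6; hence R2C4 = 2.
1 is placed in column 4, so R3C4 = 3.
1 is placed in row 4, which forces R4C1 = 4.
Row 1 now contains 4; hence R1C2 = 2.
4 is placed in column 1, which forces R2C1 = 1.
Cage c needs product 8; hence R2C2 = 4.
Column 1 now contains 1, which forces R3C1 = 2.
Column 2 already has 2; hence R3C2 = 1.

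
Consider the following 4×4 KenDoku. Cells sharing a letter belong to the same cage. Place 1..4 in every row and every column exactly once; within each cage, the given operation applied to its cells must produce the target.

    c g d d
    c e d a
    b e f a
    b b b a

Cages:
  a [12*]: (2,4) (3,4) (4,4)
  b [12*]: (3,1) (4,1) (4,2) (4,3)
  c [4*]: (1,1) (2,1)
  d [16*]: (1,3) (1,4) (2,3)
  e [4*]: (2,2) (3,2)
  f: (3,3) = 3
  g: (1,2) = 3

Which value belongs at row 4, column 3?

1

G is a freebie, leaving (1,2) = 3.
F is a freebie, so (3,3) = 3.
Cage b has product 12, leaving (4,1) = 3.
Cage a needs product 12, which forces (2,4) = 3.
Row 1 needs a 2, and only (1,4) is open for it.
Cage d has product 16, which forces (1,3) = 4.
The 3 cells of cage d must have product 16, leaving (2,3) = 2.
2 is placed in column 3; hence (4,3) = 1.
Row 4 already has 1; hence (4,4) = 4.
Row 1 now contains 4, which forces (1,1) = 1.
Cage c's pair has product 4; hence (2,1) = 4.
Row 2 already has 4, leaving (2,2) = 1.
The 4 cells of cage b must have product 12, which forces (3,1) = 2.
Column 2 already has 1, which forces (3,2) = 4.
4 is placed in column 4, leaving (3,4) = 1.
4 is placed in row 4, leaving (4,2) = 2.
The full grid is 1 3 4 2 / 4 1 2 3 / 2 4 3 1 / 3 2 1 4.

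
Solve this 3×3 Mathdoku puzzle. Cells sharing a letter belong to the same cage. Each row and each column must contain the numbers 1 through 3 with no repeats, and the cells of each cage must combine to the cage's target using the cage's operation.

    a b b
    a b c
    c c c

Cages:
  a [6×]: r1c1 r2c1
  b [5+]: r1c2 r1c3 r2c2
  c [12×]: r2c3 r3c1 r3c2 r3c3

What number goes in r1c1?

Cage c has product 12, so r2c3 = 2.
Cage a's pair has product 6, which forces r1c1 = 2.
Cage b has sum 5, which forces r1c2 = 3.
Column 3 already has 2; hence r1c3 = 1.
Row 2 now contains 2, so r2c1 = 3.
Row 2 now contains 2, which forces r2c2 = 1.
Column 1 now contains 3, so r3c1 = 1.
Column 2 already has 1, so r3c2 = 2.
Column 3 already has 1; hence r3c3 = 3.
Completed grid: 2 3 1 / 3 1 2 / 1 2 3.

2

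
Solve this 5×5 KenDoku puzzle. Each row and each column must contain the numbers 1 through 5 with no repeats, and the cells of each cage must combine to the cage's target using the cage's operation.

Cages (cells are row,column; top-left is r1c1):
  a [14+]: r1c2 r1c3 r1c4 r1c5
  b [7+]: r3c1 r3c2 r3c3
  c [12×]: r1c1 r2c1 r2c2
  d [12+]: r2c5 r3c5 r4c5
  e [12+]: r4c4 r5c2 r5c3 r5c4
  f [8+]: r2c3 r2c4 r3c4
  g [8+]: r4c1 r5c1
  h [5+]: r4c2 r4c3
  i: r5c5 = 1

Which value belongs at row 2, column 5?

Cage i is a single given cell, so r5c5 = 1.
The only place for 1 in row 1 is r1c1.
In column 1, 2 can only go at r3c1, so r3c1 = 2.
Column 1 needs a 4, and only r2c1 is open for it.
Row 2 now contains 4, so r2c2 = 3.
Row 2 now contains 3, so r2c5 = 5.
Cage f has sum 8; hence r3c4 = 5.
In row 3, 3 can only go at r3c5, so r3c5 = 3.
3 is placed in column 5, so r4c5 = 4.
Column 5 now contains 4, leaving r1c5 = 2.
Cage h needs two cells with sum 5; hence r4c2 = 2.
Cage h needs two cells with sum 5, so r4c3 = 3.
Row 4 already has 3, which forces r4c4 = 1.
Cage a has sum 14, which forces r1c4 = 3.
Cage f needs sum 8; hence r2c3 = 1.
Column 4 already has 1, so r2c4 = 2.
Column 3 now contains 1, which forces r3c3 = 4.
Row 4 already has 3, which forces r4c1 = 5.
Cage g's pair has sum 8; hence r5c1 = 3.
Column 4 already has 2, leaving r5c4 = 4.
Cage a needs sum 14, which forces r1c2 = 4.
4 is placed in column 3, so r1c3 = 5.
Row 3 now contains 4; hence r3c2 = 1.
4 is placed in row 5, leaving r5c2 = 5.
The 4 cells of cage e must have sum 12, so r5c3 = 2.
Filled in: 1 4 5 3 2 / 4 3 1 2 5 / 2 1 4 5 3 / 5 2 3 1 4 / 3 5 2 4 1.

5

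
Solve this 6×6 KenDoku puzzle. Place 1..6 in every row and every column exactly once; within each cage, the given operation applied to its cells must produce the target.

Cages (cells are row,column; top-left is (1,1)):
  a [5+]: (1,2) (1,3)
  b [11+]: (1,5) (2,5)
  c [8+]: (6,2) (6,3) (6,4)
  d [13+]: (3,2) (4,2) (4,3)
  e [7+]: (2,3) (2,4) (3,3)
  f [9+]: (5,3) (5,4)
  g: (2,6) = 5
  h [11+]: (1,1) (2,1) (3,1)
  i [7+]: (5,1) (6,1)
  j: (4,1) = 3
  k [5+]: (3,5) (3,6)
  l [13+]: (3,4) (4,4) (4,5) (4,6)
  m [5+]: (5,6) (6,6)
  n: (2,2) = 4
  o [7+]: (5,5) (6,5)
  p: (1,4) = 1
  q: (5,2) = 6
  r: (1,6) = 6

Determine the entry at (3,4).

Cage p is a single given cell; hence (1,4) = 1.
Cage r is given, leaving (1,6) = 6.
Cage n is a single given cell, so (2,2) = 4.
Cage g is given; hence (2,6) = 5.
J is a freebie, so (4,1) = 3.
Q is a freebie, which forces (5,2) = 6.
Row 1 now contains 6; hence (1,5) = 5.
Row 2 now contains 5; hence (2,5) = 6.
Cage d needs sum 13, which forces (4,3) = 6.
Row 1 now contains 5, so (1,1) = 4.
The only place for 6 in row 6 is (6,1).
Cage h needs sum 11; hence (2,1) = 2.
Row 2 already has 2, leaving (2,4) = 3.
Column 1 already has 6; hence (3,1) = 5.
Row 3 now contains 5, leaving (3,2) = 2.
Row 3 now contains 2, so (3,4) = 6.
Column 2 already has 2, leaving (4,2) = 5.
Cage i's pair has sum 7, so (5,1) = 1.
Column 2 already has 2; hence (1,2) = 3.
The two cells of cage a must have sum 5, leaving (1,3) = 2.
Row 2 already has 3, which forces (2,3) = 1.
The 3 cells of cage e must have sum 7; hence (3,3) = 3.
3 is placed in column 2, leaving (6,2) = 1.
Column 3 now contains 3, leaving (6,3) = 5.
Column 3 already has 5, so (5,3) = 4.
Cage f needs two cells with sum 9, so (5,4) = 5.
Row 5 now contains 4, which forces (5,5) = 3.
Row 5 now contains 3, which forces (5,6) = 2.
The 3 cells of cage c must have sum 8, which forces (6,4) = 2.
Column 5 already has 3, so (6,5) = 4.
2 is placed in column 6, so (6,6) = 3.
Column 5 now contains 4, leaving (3,5) = 1.
The two cells of cage k must have sum 5, which forces (3,6) = 4.
2 is placed in column 4, leaving (4,4) = 4.
Cage l has sum 13, leaving (4,5) = 2.
The 4 cells of cage l must have sum 13; hence (4,6) = 1.
Filled in: 4 3 2 1 5 6 / 2 4 1 3 6 5 / 5 2 3 6 1 4 / 3 5 6 4 2 1 / 1 6 4 5 3 2 / 6 1 5 2 4 3.

6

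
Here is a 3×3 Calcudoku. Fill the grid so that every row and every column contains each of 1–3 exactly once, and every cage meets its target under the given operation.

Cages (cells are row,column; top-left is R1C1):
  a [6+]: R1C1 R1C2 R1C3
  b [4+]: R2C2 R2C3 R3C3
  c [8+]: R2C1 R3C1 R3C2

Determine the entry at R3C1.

Cage c has sum 8, leaving R2C1 = 3.
Cage b has sum 4, so R2C2 = 1.
Cage b has sum 4; hence R2C3 = 2.
Cage c has sum 8, which forces R3C1 = 2.
The 3 cells of cage c must have sum 8; hence R3C2 = 3.
Cage b needs sum 4, leaving R3C3 = 1.
Column 1 already has 2, leaving R1C1 = 1.
Column 2 already has 3, leaving R1C2 = 2.
1 is placed in column 3, so R1C3 = 3.
Filled in: 1 2 3 / 3 1 2 / 2 3 1.

2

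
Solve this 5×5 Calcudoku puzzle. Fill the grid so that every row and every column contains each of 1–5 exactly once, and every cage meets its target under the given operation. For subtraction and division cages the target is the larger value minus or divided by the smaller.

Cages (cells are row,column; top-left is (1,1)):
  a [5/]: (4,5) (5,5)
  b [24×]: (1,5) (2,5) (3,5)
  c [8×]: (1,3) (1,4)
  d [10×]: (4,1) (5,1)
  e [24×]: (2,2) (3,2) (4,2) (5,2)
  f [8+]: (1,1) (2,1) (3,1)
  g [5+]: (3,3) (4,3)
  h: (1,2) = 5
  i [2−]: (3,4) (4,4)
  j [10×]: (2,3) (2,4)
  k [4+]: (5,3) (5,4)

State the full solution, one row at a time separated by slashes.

1 5 2 4 3 / 3 1 5 2 4 / 4 3 1 5 2 / 5 2 4 3 1 / 2 4 3 1 5

Cage h is given; hence (1,2) = 5.
Row 1 needs a 1, and only (1,1) is open for it.
Row 1 needs a 3, and only (1,5) is open for it.
In row 2, 1 can only go at (2,2), so (2,2) = 1.
In row 2, 3 can only go at (2,1), so (2,1) = 3.
Cage f has sum 8, so (3,1) = 4.
Row 3 now contains 4, leaving (3,5) = 2.
2 is placed in column 5, which forces (2,5) = 4.
2 is placed in row 3, so (3,2) = 3.
3 is placed in row 3, which forces (3,3) = 1.
1 is placed in row 3, leaving (3,4) = 5.
1 is placed in column 3, which forces (5,3) = 3.
3 is placed in row 5, so (5,4) = 1.
1 is placed in row 5, so (5,5) = 5.
Cage j needs two cells with product 10, leaving (2,3) = 5.
Column 4 now contains 5, leaving (2,4) = 2.
The two cells of cage d must have product 10, leaving (4,1) = 5.
Cage g needs two cells with sum 5, leaving (4,3) = 4.
1 is placed in column 4; hence (4,4) = 3.
5 is placed in column 5; hence (4,5) = 1.
5 is placed in row 5, so (5,1) = 2.
Row 5 already has 2, leaving (5,2) = 4.
Column 3 already has 4; hence (1,3) = 2.
2 is placed in column 4, which forces (1,4) = 4.
Row 4 now contains 4, leaving (4,2) = 2.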